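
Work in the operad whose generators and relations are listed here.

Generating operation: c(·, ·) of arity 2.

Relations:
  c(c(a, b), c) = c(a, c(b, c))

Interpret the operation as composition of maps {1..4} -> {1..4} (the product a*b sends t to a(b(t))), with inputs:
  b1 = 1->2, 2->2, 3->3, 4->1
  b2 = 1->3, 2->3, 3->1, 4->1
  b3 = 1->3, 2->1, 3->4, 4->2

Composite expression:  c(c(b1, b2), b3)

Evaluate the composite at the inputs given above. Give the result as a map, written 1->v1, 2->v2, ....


1->2, 2->3, 3->2, 4->3


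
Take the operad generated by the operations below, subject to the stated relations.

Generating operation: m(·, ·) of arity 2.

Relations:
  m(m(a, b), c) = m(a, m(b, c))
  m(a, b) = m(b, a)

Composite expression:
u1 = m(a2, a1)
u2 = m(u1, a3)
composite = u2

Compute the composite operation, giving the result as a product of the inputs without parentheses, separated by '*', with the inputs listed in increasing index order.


a1 * a2 * a3


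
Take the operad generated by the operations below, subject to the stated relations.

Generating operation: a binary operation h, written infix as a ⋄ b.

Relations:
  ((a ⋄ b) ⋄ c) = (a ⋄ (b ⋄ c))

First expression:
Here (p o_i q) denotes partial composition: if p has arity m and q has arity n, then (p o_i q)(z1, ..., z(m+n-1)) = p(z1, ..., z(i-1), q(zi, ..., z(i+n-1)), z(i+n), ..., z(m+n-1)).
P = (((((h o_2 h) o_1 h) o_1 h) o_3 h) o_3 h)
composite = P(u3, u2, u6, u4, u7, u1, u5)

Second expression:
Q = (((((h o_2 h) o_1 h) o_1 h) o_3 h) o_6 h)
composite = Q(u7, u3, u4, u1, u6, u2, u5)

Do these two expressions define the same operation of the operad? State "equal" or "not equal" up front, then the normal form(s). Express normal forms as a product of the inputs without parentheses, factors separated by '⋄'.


not equal; the first gives u3 ⋄ u2 ⋄ u6 ⋄ u4 ⋄ u7 ⋄ u1 ⋄ u5 and the second u7 ⋄ u3 ⋄ u4 ⋄ u1 ⋄ u6 ⋄ u2 ⋄ u5

The first expression, normalized: u3 ⋄ u2 ⋄ u6 ⋄ u4 ⋄ u7 ⋄ u1 ⋄ u5
The second expression, normalized: u7 ⋄ u3 ⋄ u4 ⋄ u1 ⋄ u6 ⋄ u2 ⋄ u5
The normal forms differ: not equal.


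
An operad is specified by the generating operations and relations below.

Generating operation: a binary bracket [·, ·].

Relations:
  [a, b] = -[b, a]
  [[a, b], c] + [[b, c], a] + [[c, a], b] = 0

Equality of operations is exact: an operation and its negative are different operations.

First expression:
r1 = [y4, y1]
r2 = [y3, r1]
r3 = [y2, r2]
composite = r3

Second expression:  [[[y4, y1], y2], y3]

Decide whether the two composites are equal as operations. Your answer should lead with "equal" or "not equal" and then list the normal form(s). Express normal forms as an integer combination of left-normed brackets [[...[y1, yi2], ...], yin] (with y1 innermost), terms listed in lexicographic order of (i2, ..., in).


The first expression, normalized: -[[[y1, y4], y3], y2]
The second expression, normalized: -[[[y1, y4], y2], y3]
The normal forms differ: not equal.

not equal: they reduce to -[[[y1, y4], y3], y2] and -[[[y1, y4], y2], y3]


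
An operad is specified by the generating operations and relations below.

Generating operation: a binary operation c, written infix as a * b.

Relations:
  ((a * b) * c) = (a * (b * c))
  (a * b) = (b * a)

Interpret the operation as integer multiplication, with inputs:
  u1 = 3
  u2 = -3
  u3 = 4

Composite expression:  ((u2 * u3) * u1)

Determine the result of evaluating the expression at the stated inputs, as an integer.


-36


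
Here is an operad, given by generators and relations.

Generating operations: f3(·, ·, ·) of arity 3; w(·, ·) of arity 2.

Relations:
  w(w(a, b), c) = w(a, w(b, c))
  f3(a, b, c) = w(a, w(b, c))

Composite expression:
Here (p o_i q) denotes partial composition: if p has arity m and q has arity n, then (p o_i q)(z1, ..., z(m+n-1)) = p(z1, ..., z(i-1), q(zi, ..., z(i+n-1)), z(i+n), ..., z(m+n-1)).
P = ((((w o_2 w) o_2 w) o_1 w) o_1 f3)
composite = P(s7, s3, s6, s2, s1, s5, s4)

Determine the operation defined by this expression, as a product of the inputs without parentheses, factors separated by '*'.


s7 * s3 * s6 * s2 * s1 * s5 * s4

Every regrouping of w is equal, so read the s-inputs in written order.
f3(s7, s3, s6) reduces to s7 * s3 * s6
w(f3(s7, s3, s6), s2) reduces to s7 * s3 * s6 * s2
w(s1, s5) reduces to s1 * s5
w(w(s1, s5), s4) reduces to s1 * s5 * s4
w(w(f3(s7, s3, s6), s2), w(w(s1, s5), s4)) reduces to s7 * s3 * s6 * s2 * s1 * s5 * s4


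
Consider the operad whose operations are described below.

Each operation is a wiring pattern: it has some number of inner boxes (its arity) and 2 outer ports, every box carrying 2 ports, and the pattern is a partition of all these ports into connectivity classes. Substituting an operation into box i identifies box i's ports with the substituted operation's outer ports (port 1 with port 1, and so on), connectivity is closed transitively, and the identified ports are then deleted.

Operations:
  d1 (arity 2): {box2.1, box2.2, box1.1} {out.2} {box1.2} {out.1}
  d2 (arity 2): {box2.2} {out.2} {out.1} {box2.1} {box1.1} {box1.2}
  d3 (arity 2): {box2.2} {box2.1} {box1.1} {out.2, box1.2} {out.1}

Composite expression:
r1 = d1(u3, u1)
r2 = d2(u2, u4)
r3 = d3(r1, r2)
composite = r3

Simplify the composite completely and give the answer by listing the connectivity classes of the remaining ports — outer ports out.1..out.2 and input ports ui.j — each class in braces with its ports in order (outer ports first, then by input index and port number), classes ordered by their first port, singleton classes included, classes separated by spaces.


Treat the ports identified at d3 as solder joints: merge, then drop.
the subtree at d1 composes to {out.1} {out.2} {u1.1, u1.2, u3.1} {u3.2} on (u3, u1); out.j = own outer ports
the subtree at d2 composes to {out.1} {out.2} {u2.1} {u2.2} {u4.1} {u4.2} on (u2, u4); out.j = own outer ports
the subtree at d3 composes to {out.1} {out.2} {u1.1, u1.2, u3.1} {u2.1} {u2.2} {u3.2} {u4.1} {u4.2} on (u3, u1, u2, u4); out.j = own outer ports

{out.1} {out.2} {u1.1, u1.2, u3.1} {u2.1} {u2.2} {u3.2} {u4.1} {u4.2}


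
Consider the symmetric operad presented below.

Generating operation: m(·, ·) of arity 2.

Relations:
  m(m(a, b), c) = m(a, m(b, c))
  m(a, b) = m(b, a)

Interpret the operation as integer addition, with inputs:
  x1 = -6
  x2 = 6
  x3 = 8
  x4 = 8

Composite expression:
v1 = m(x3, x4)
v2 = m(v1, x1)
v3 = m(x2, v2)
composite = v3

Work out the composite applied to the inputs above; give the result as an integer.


16

m(x3, x4) = 16
m(m(x3, x4), x1) = 10
m(x2, m(m(x3, x4), x1)) = 16


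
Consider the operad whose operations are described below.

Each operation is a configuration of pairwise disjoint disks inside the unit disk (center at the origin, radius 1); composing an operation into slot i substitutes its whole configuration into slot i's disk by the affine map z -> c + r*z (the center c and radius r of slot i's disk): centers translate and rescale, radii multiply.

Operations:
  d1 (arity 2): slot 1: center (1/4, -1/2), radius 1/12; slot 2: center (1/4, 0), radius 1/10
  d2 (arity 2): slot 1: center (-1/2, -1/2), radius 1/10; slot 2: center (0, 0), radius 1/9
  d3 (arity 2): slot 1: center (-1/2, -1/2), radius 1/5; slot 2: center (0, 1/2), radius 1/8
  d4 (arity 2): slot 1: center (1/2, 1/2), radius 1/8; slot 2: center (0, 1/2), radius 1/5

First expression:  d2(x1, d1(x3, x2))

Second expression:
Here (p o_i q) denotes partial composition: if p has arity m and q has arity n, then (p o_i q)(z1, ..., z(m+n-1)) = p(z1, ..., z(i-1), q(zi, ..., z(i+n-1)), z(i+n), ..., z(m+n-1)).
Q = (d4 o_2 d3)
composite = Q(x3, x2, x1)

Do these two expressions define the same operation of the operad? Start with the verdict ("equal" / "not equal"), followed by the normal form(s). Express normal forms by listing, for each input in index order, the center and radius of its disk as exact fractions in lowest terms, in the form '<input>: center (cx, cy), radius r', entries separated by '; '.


not equal; the first gives x1: center (-1/2, -1/2), radius 1/10; x2: center (1/36, 0), radius 1/90; x3: center (1/36, -1/18), radius 1/108 and the second x1: center (0, 3/5), radius 1/40; x2: center (-1/10, 2/5), radius 1/25; x3: center (1/2, 1/2), radius 1/8

Normal form of the first expression: x1: center (-1/2, -1/2), radius 1/10; x2: center (1/36, 0), radius 1/90; x3: center (1/36, -1/18), radius 1/108
Normal form of the second expression: x1: center (0, 3/5), radius 1/40; x2: center (-1/10, 2/5), radius 1/25; x3: center (1/2, 1/2), radius 1/8
They disagree, so not equal.


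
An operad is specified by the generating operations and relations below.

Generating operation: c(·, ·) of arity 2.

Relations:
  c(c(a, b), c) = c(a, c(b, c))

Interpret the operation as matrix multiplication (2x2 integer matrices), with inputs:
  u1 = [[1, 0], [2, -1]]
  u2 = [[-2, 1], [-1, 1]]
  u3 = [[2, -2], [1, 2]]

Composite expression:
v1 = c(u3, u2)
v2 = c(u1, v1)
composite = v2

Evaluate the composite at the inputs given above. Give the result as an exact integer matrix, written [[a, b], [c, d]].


[[-2, 0], [0, -3]]

c(u3, u2) = [[-2, 0], [-4, 3]]
c(u1, c(u3, u2)) = [[-2, 0], [0, -3]]


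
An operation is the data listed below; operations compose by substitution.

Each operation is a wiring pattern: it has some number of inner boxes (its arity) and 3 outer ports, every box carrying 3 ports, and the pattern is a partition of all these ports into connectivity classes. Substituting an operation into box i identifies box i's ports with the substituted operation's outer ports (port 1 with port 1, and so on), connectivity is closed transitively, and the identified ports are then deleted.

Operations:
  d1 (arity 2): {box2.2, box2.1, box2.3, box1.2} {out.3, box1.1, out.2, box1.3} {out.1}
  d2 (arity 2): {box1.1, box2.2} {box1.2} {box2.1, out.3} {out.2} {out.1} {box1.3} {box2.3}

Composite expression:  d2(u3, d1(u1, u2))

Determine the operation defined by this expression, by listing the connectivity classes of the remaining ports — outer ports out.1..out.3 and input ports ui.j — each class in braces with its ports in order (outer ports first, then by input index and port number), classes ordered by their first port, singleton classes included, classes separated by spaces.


Reachability decides: close wires over d2-identified ports.
the subtree at d1 composes to {out.1} {out.2, out.3, u1.1, u1.3} {u1.2, u2.1, u2.2, u2.3} on (u1, u2); out.j = own outer ports
the subtree at d2 composes to {out.1} {out.2} {out.3} {u1.1, u1.3, u3.1} {u1.2, u2.1, u2.2, u2.3} {u3.2} {u3.3} on (u3, u1, u2); out.j = own outer ports

{out.1} {out.2} {out.3} {u1.1, u1.3, u3.1} {u1.2, u2.1, u2.2, u2.3} {u3.2} {u3.3}


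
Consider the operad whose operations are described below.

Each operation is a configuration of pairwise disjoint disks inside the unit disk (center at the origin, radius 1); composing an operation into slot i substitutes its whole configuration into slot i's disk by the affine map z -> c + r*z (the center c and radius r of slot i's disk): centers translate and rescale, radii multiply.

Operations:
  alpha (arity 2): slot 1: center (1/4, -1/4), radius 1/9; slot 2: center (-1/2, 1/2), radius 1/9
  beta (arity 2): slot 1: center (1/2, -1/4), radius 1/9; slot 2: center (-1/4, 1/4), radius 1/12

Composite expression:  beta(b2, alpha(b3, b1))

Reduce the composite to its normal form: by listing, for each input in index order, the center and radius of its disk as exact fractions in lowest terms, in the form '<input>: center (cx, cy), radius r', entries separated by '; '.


b1: center (-7/24, 7/24), radius 1/108; b2: center (1/2, -1/4), radius 1/9; b3: center (-11/48, 11/48), radius 1/108

Each b-disk chains the slot maps above it in beta; radii multiply.
input b2: composing its 1 substitution step yields center (1/2, -1/4), radius 1/9
input b3: composing its 2 substitution steps yields center (-11/48, 11/48), radius 1/108
input b1: composing its 2 substitution steps yields center (-7/24, 7/24), radius 1/108


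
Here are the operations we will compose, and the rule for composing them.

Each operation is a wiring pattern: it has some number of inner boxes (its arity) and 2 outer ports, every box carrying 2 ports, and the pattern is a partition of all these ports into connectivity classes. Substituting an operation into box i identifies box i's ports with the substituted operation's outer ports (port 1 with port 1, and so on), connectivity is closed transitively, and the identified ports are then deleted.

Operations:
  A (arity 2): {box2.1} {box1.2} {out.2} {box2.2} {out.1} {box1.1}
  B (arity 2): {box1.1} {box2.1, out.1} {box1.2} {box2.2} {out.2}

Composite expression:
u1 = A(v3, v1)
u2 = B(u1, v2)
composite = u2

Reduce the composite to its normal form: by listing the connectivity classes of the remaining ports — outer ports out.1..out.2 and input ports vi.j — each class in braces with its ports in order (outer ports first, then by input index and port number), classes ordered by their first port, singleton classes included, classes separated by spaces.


{out.1, v2.1} {out.2} {v1.1} {v1.2} {v2.2} {v3.1} {v3.2}

Two ports join when wires chain via B-identified ports.
composing A on (v3, v1), with out.j its own outer ports: {out.1} {out.2} {v1.1} {v1.2} {v3.1} {v3.2}
composing B on (v3, v1, v2), with out.j its own outer ports: {out.1, v2.1} {out.2} {v1.1} {v1.2} {v2.2} {v3.1} {v3.2}


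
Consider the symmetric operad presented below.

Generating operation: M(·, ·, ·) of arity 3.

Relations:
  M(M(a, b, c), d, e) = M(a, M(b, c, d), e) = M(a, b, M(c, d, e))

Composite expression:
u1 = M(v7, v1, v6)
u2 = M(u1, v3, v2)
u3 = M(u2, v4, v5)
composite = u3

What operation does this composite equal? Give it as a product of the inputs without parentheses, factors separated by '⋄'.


Every regrouping of M is equal, so read the v-inputs in written order.
M(v7, v1, v6) collapses to v7 ⋄ v1 ⋄ v6
M(M(v7, v1, v6), v3, v2) collapses to v7 ⋄ v1 ⋄ v6 ⋄ v3 ⋄ v2
M(M(M(v7, v1, v6), v3, v2), v4, v5) collapses to v7 ⋄ v1 ⋄ v6 ⋄ v3 ⋄ v2 ⋄ v4 ⋄ v5

v7 ⋄ v1 ⋄ v6 ⋄ v3 ⋄ v2 ⋄ v4 ⋄ v5


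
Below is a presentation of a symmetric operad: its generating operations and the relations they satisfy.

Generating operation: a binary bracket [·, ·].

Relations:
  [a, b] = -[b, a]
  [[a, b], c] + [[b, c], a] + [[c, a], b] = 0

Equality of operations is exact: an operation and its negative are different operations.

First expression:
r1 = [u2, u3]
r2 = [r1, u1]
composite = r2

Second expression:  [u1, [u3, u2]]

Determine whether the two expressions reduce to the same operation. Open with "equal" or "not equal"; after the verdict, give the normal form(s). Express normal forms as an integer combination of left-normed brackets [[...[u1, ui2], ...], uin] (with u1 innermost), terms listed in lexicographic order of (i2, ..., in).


equal — both sides give -[[u1, u2], u3] + [[u1, u3], u2]

In normal form, the first expression is -[[u1, u2], u3] + [[u1, u3], u2]
In normal form, the second expression is -[[u1, u2], u3] + [[u1, u3], u2]
Identical normal forms: equal.


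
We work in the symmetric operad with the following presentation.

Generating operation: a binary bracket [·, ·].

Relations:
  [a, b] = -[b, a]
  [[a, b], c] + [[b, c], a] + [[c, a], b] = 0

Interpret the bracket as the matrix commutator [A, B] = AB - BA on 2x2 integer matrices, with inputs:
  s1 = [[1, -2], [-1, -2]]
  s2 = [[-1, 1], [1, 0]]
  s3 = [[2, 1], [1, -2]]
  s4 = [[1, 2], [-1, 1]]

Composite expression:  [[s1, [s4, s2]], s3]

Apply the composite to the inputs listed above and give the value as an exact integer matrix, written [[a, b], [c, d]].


[[27, -72], [-36, -27]]

[s4, s2] = [[3, 2], [1, -3]]
[s1, [s4, s2]] = [[0, 18], [-9, 0]]
[[s1, [s4, s2]], s3] = [[27, -72], [-36, -27]]


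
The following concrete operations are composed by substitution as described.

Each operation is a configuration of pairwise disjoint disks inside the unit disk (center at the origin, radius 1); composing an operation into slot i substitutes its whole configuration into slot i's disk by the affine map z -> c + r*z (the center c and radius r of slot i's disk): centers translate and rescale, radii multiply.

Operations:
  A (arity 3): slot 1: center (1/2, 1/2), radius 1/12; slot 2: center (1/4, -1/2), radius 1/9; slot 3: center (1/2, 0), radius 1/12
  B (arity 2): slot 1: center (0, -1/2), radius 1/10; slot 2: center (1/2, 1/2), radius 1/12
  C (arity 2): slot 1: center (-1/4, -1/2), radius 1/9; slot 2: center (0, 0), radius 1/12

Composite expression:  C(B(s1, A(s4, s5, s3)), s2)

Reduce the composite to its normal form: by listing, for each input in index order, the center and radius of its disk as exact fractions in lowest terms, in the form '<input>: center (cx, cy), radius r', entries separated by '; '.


Affine substitution under C: radii multiply and s-centers shift.
for s1, the 2-step affine chain lands on center (-1/4, -5/9), radius 1/90
for s4, the 3-step affine chain lands on center (-41/216, -95/216), radius 1/1296
for s5, the 3-step affine chain lands on center (-83/432, -97/216), radius 1/972
for s3, the 3-step affine chain lands on center (-41/216, -4/9), radius 1/1296
for s2, the 1-step affine chain lands on center (0, 0), radius 1/12

s1: center (-1/4, -5/9), radius 1/90; s2: center (0, 0), radius 1/12; s3: center (-41/216, -4/9), radius 1/1296; s4: center (-41/216, -95/216), radius 1/1296; s5: center (-83/432, -97/216), radius 1/972


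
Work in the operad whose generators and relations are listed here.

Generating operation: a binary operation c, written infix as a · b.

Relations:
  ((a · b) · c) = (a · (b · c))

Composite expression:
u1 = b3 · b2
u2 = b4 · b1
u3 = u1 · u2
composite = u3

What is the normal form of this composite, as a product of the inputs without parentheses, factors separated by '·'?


b3 · b2 · b4 · b1

Key point: c is associative — brackets drop, the b-order remains.
(b3 · b2) collapses to b3 · b2
(b4 · b1) collapses to b4 · b1
((b3 · b2) · (b4 · b1)) collapses to b3 · b2 · b4 · b1


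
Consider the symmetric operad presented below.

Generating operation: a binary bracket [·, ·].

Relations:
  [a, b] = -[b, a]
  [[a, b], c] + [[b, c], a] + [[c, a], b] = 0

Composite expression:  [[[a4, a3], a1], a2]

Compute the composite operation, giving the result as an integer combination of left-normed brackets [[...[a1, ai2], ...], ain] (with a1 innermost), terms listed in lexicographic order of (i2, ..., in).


[[[a1, a3], a4], a2] - [[[a1, a4], a3], a2]

Antisymmetry and Jacobi reduce to a1-anchored left-normed brackets.
Composite bracket: [[[a4, a3], a1], a2]
Each bracket splits as ab - ba, giving 8 signed words (2^3 = 8).
Keep just the words that open with a1:
  from a1a3a4a2, sign +1: term +[[[a1, a3], a4], a2]
  from a1a4a3a2, sign -1: term -[[[a1, a4], a3], a2]


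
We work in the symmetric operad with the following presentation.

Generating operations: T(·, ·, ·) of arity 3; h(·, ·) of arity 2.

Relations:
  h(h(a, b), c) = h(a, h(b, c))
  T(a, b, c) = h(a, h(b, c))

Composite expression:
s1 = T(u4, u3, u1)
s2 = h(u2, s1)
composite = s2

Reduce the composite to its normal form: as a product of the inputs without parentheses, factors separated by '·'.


u2 · u4 · u3 · u1

All parenthesizations of h agree; list the u-inputs left to right.
T(u4, u3, u1) unparenthesizes to u4 · u3 · u1
h(u2, T(u4, u3, u1)) unparenthesizes to u2 · u4 · u3 · u1


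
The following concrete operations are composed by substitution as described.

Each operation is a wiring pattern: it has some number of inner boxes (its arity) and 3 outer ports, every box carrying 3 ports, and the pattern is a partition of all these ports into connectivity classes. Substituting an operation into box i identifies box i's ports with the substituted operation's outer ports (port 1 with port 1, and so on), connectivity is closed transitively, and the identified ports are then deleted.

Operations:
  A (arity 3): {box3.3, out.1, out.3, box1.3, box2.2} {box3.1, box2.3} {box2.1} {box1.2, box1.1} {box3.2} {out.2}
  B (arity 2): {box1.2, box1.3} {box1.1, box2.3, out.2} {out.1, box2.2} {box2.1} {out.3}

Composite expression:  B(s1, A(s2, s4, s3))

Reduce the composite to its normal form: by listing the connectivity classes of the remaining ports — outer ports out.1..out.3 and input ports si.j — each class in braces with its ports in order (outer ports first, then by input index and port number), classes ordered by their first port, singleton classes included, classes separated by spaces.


Treat the ports identified at B as solder joints: merge, then drop.
composing A on (s2, s4, s3), with out.j its own outer ports: {out.1, out.3, s2.3, s3.3, s4.2} {out.2} {s2.1, s2.2} {s3.1, s4.3} {s3.2} {s4.1}
composing B on (s1, s2, s4, s3), with out.j its own outer ports: {out.1} {out.2, s1.1, s2.3, s3.3, s4.2} {out.3} {s1.2, s1.3} {s2.1, s2.2} {s3.1, s4.3} {s3.2} {s4.1}

{out.1} {out.2, s1.1, s2.3, s3.3, s4.2} {out.3} {s1.2, s1.3} {s2.1, s2.2} {s3.1, s4.3} {s3.2} {s4.1}


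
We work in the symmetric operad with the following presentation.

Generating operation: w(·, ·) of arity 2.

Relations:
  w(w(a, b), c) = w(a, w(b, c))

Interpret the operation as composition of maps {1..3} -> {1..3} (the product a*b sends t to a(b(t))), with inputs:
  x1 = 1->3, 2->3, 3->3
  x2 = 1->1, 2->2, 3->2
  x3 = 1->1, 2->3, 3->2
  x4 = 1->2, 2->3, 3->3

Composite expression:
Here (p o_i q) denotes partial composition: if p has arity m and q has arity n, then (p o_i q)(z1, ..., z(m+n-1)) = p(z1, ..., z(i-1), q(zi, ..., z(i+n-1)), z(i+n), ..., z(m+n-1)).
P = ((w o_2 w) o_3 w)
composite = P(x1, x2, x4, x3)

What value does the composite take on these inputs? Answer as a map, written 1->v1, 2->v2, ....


1->3, 2->3, 3->3

w(x4, x3) = 1->2, 2->3, 3->3
w(x2, w(x4, x3)) = 1->2, 2->2, 3->2
w(x1, w(x2, w(x4, x3))) = 1->3, 2->3, 3->3


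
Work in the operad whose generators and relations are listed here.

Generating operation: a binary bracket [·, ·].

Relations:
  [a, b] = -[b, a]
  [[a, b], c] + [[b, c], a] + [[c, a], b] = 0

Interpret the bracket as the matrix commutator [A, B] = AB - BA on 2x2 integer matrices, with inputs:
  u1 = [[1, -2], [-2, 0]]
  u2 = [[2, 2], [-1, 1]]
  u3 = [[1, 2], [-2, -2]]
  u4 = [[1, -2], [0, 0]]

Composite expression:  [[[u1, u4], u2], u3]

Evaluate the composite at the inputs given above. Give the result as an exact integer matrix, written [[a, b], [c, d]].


[[52, 64], [-14, -52]]


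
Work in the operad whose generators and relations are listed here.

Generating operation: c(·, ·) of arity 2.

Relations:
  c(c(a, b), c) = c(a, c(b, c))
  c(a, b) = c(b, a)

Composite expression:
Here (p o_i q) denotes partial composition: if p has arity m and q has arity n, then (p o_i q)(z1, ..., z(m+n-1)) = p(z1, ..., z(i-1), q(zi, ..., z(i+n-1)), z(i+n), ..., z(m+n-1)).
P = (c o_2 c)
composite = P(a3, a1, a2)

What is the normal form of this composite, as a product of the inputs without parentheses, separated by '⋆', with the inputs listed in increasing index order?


a1 ⋆ a2 ⋆ a3

Reordering under c is free, so list the a-inputs canonically.
c(a1, a2) collapses to a1 ⋆ a2
c(a3, c(a1, a2)) collapses to a3 ⋆ a1 ⋆ a2
putting the inputs in ascending order: a1 ⋆ a2 ⋆ a3


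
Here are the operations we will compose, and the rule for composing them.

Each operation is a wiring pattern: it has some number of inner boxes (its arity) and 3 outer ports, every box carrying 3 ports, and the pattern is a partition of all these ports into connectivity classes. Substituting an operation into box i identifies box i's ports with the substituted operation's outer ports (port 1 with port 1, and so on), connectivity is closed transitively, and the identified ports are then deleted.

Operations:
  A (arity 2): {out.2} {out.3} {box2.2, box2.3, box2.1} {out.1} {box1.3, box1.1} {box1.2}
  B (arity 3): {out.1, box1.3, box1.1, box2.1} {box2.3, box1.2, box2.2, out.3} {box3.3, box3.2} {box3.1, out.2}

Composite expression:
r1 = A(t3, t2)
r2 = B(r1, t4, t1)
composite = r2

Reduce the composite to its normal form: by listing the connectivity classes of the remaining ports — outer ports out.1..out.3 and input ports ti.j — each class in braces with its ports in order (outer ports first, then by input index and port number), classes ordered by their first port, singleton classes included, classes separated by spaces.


{out.1, t4.1} {out.2, t1.1} {out.3, t4.2, t4.3} {t1.2, t1.3} {t2.1, t2.2, t2.3} {t3.1, t3.3} {t3.2}

After gluing at B, chains via deleted ports link the t-ports.
the subtree at A composes to {out.1} {out.2} {out.3} {t2.1, t2.2, t2.3} {t3.1, t3.3} {t3.2} on (t3, t2); out.j = own outer ports
the subtree at B composes to {out.1, t4.1} {out.2, t1.1} {out.3, t4.2, t4.3} {t1.2, t1.3} {t2.1, t2.2, t2.3} {t3.1, t3.3} {t3.2} on (t3, t2, t4, t1); out.j = own outer ports


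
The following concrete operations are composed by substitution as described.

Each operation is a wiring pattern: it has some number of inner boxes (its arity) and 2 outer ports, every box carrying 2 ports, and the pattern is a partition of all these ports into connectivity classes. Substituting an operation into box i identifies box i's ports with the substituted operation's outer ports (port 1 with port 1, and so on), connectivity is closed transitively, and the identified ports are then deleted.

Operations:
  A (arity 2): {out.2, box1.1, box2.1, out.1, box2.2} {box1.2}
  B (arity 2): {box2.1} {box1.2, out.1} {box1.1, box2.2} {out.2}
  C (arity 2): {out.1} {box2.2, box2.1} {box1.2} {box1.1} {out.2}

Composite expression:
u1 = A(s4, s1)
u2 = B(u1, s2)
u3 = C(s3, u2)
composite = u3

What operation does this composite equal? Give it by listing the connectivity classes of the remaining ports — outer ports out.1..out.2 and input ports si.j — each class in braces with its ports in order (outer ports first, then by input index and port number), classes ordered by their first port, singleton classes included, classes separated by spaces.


{out.1} {out.2} {s1.1, s1.2, s2.2, s4.1} {s2.1} {s3.1} {s3.2} {s4.2}

Treat the ports identified at C as solder joints: merge, then drop.
A over (s4, s1) gives {out.1, out.2, s1.1, s1.2, s4.1} {s4.2}, out.j being that stage's outer ports
B over (s4, s1, s2) gives {out.1, s1.1, s1.2, s2.2, s4.1} {out.2} {s2.1} {s4.2}, out.j being that stage's outer ports
C over (s3, s4, s1, s2) gives {out.1} {out.2} {s1.1, s1.2, s2.2, s4.1} {s2.1} {s3.1} {s3.2} {s4.2}, out.j being that stage's outer ports


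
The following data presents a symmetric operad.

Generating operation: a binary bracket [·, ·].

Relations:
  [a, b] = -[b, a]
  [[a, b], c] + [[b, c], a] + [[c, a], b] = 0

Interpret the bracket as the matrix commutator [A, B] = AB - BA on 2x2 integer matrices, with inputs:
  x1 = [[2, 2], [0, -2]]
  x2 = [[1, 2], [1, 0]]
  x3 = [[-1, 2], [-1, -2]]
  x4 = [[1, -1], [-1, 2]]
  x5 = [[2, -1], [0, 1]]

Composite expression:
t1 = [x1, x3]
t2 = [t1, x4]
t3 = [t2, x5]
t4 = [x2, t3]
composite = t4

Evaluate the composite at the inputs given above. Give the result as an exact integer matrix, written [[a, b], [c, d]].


[[-10, 26], [-8, 10]]

[x1, x3] = [[-2, 6], [4, 2]]
[[x1, x3], x4] = [[-2, 10], [-8, 2]]
[[[x1, x3], x4], x5] = [[-8, -6], [-8, 8]]
[x2, [[[x1, x3], x4], x5]] = [[-10, 26], [-8, 10]]


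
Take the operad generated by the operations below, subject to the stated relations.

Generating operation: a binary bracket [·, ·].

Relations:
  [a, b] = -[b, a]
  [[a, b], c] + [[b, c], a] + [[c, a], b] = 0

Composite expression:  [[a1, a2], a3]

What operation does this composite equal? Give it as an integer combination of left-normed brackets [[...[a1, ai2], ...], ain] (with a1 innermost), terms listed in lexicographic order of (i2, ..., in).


[[a1, a2], a3]

Antisymmetry and Jacobi reduce to a1-anchored left-normed brackets.
Composite bracket: [[a1, a2], a3]
The bracket unfolds into 4 signed words via [a, b] = ab - ba (2^2 = 4).
Collect the words opening with a1:
  the word a1a2a3 carries sign +1 and contributes +[[a1, a2], a3]


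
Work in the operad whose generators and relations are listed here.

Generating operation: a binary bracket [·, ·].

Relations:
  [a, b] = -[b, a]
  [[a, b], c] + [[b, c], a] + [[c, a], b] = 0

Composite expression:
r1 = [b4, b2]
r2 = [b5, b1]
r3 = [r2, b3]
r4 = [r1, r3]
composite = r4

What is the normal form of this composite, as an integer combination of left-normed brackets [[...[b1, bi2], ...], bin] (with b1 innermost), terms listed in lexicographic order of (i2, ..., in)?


-[[[[b1, b5], b3], b2], b4] + [[[[b1, b5], b3], b4], b2]

A multilinear Lie element is pinned by b1-initial words (b1 innermost).
Composite bracket: [[b4, b2], [[b5, b1], b3]]
Expanding via [a, b] = ab - ba: 16 signed words (2^4 = 16).
Only words starting with b1 matter:
  b1b5b3b2b4 appears with sign -1, giving the term -[[[[b1, b5], b3], b2], b4]
  b1b5b3b4b2 appears with sign +1, giving the term +[[[[b1, b5], b3], b4], b2]


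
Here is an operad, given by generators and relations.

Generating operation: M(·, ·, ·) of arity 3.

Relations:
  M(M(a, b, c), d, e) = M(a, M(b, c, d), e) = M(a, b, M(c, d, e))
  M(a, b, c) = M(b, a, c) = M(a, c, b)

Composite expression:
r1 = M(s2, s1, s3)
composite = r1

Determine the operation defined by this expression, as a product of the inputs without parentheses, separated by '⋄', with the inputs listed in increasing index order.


Reordering under M is free, so list the s-inputs canonically.
M(s2, s1, s3) collapses to s2 ⋄ s1 ⋄ s3
the factors in increasing index order: s1 ⋄ s2 ⋄ s3

s1 ⋄ s2 ⋄ s3


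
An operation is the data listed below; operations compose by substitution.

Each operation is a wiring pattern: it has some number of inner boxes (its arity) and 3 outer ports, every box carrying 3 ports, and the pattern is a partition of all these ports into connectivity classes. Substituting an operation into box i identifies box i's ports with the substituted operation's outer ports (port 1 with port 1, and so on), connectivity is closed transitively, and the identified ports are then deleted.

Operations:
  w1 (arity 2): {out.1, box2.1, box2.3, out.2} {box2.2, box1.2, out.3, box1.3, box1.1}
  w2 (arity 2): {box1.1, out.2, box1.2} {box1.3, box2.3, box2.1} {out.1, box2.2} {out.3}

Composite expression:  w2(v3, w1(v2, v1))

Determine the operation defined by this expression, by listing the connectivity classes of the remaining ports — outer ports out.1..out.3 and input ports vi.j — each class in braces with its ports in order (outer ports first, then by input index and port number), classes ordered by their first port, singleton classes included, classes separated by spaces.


Substituting into w2 glues patterns; closure does the rest.
the subtree at w1 composes to {out.1, out.2, v1.1, v1.3} {out.3, v1.2, v2.1, v2.2, v2.3} on (v2, v1); out.j = own outer ports
the subtree at w2 composes to {out.1, v1.1, v1.2, v1.3, v2.1, v2.2, v2.3, v3.3} {out.2, v3.1, v3.2} {out.3} on (v3, v2, v1); out.j = own outer ports

{out.1, v1.1, v1.2, v1.3, v2.1, v2.2, v2.3, v3.3} {out.2, v3.1, v3.2} {out.3}


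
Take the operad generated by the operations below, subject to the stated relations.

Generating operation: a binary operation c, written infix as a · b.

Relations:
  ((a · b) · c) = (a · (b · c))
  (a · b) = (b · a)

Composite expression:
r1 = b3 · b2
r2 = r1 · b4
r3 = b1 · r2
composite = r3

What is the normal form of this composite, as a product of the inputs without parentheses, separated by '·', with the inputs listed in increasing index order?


Key point: c commutes, so take the b-inputs in any fixed order.
(b3 · b2) unparenthesizes to b3 · b2
((b3 · b2) · b4) unparenthesizes to b3 · b2 · b4
(b1 · ((b3 · b2) · b4)) unparenthesizes to b1 · b3 · b2 · b4
sorting the factors by input index: b1 · b2 · b3 · b4

b1 · b2 · b3 · b4


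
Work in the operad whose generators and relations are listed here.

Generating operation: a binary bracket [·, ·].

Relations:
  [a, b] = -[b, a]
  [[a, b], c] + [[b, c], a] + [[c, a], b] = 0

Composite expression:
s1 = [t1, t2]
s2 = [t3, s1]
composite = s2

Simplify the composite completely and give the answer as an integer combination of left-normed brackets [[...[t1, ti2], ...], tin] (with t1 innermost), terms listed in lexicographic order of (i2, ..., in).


A multilinear Lie element is pinned by t1-initial words (t1 innermost).
Composite bracket: [t3, [t1, t2]]
The bracket unfolds into 4 signed words via [a, b] = ab - ba (2^2 = 4).
Collect the words opening with t1:
  t1t2t3 appears with sign -1, giving the term -[[t1, t2], t3]

-[[t1, t2], t3]


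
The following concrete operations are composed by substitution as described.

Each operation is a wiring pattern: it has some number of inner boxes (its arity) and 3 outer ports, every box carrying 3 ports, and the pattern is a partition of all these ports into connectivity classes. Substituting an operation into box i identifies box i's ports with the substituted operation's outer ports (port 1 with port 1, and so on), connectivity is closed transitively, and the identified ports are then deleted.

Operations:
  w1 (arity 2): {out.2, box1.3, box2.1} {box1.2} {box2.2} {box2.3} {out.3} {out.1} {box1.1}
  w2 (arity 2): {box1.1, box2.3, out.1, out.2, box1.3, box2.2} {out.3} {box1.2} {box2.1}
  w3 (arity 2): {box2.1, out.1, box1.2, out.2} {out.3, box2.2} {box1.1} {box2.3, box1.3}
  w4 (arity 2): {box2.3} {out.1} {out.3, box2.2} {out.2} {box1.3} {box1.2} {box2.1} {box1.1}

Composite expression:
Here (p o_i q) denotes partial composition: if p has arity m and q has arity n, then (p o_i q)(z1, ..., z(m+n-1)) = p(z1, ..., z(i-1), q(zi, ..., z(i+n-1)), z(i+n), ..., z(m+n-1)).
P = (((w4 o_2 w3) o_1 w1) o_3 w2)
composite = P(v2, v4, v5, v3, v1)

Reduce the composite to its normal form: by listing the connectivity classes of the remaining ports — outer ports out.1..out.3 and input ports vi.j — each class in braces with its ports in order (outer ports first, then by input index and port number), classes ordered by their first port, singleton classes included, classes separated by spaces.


{out.1} {out.2} {out.3, v1.1, v3.2, v3.3, v5.1, v5.3} {v1.2} {v1.3} {v2.1} {v2.2} {v2.3, v4.1} {v3.1} {v4.2} {v4.3} {v5.2}

Two ports join when wires chain via w4-identified ports.
composing w1 on (v2, v4), with out.j its own outer ports: {out.1} {out.2, v2.3, v4.1} {out.3} {v2.1} {v2.2} {v4.2} {v4.3}
composing w2 on (v5, v3), with out.j its own outer ports: {out.1, out.2, v3.2, v3.3, v5.1, v5.3} {out.3} {v3.1} {v5.2}
composing w3 on (v5, v3, v1), with out.j its own outer ports: {out.1, out.2, v1.1, v3.2, v3.3, v5.1, v5.3} {out.3, v1.2} {v1.3} {v3.1} {v5.2}
composing w4 on (v2, v4, v5, v3, v1), with out.j its own outer ports: {out.1} {out.2} {out.3, v1.1, v3.2, v3.3, v5.1, v5.3} {v1.2} {v1.3} {v2.1} {v2.2} {v2.3, v4.1} {v3.1} {v4.2} {v4.3} {v5.2}


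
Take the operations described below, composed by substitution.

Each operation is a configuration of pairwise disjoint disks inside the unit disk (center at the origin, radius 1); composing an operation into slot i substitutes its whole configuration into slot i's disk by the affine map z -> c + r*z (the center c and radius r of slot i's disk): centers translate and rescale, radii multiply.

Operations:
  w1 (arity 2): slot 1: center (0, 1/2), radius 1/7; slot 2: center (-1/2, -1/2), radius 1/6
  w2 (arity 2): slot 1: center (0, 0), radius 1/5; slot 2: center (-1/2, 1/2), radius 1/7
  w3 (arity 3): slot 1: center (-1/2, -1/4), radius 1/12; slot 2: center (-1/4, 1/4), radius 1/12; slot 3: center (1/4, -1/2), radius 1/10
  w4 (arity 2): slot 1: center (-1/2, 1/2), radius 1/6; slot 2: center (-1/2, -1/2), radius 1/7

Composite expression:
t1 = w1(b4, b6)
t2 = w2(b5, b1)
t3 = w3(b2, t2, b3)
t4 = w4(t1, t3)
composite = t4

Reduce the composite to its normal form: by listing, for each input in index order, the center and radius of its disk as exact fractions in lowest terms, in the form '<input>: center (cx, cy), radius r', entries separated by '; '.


b1: center (-13/24, -11/24), radius 1/588; b2: center (-4/7, -15/28), radius 1/84; b3: center (-13/28, -4/7), radius 1/70; b4: center (-1/2, 7/12), radius 1/42; b5: center (-15/28, -13/28), radius 1/420; b6: center (-7/12, 5/12), radius 1/36

Affine substitution under w4: radii multiply and b-centers shift.
b4: after 2 affine steps, its disk has center (-1/2, 7/12), radius 1/42
b6: after 2 affine steps, its disk has center (-7/12, 5/12), radius 1/36
b2: after 2 affine steps, its disk has center (-4/7, -15/28), radius 1/84
b5: after 3 affine steps, its disk has center (-15/28, -13/28), radius 1/420
b1: after 3 affine steps, its disk has center (-13/24, -11/24), radius 1/588
b3: after 2 affine steps, its disk has center (-13/28, -4/7), radius 1/70


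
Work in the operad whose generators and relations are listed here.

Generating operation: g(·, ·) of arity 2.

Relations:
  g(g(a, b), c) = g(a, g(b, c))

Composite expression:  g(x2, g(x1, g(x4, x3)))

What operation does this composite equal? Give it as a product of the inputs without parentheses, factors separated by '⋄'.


x2 ⋄ x1 ⋄ x4 ⋄ x3

Associativity of g dissolves the nesting; only the x-input order survives.
g(x4, x3) flattens to x4 ⋄ x3
g(x1, g(x4, x3)) flattens to x1 ⋄ x4 ⋄ x3
g(x2, g(x1, g(x4, x3))) flattens to x2 ⋄ x1 ⋄ x4 ⋄ x3


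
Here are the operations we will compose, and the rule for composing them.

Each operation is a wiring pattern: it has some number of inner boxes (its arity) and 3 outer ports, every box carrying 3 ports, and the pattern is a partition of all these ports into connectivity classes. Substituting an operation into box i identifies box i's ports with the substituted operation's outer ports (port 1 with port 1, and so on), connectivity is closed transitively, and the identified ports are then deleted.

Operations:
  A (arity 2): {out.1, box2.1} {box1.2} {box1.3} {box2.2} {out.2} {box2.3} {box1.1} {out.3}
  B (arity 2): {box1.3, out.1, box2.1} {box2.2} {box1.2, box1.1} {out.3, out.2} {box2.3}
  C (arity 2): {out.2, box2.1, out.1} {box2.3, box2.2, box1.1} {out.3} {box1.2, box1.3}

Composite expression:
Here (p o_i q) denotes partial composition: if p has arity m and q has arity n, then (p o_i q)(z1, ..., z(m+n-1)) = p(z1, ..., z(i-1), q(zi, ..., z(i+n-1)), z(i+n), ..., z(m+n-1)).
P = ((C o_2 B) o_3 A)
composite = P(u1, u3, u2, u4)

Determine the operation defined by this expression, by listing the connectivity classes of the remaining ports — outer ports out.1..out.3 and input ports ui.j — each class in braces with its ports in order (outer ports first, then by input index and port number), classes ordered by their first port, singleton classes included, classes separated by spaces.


{out.1, out.2, u3.3, u4.1} {out.3} {u1.1} {u1.2, u1.3} {u2.1} {u2.2} {u2.3} {u3.1, u3.2} {u4.2} {u4.3}

Two ports join when wires chain via C-identified ports.
A over (u2, u4) gives {out.1, u4.1} {out.2} {out.3} {u2.1} {u2.2} {u2.3} {u4.2} {u4.3}, out.j being that stage's outer ports
B over (u3, u2, u4) gives {out.1, u3.3, u4.1} {out.2, out.3} {u2.1} {u2.2} {u2.3} {u3.1, u3.2} {u4.2} {u4.3}, out.j being that stage's outer ports
C over (u1, u3, u2, u4) gives {out.1, out.2, u3.3, u4.1} {out.3} {u1.1} {u1.2, u1.3} {u2.1} {u2.2} {u2.3} {u3.1, u3.2} {u4.2} {u4.3}, out.j being that stage's outer ports


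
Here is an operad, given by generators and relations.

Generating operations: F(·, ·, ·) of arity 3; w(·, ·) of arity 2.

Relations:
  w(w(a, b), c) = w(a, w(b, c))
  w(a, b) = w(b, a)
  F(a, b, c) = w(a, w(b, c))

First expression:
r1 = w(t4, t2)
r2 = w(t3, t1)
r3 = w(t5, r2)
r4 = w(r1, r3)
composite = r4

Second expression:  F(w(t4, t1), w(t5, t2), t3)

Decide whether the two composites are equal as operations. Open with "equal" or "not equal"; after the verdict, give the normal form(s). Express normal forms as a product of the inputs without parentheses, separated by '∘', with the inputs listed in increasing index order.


In normal form, the first expression is t1 ∘ t2 ∘ t3 ∘ t4 ∘ t5
In normal form, the second expression is t1 ∘ t2 ∘ t3 ∘ t4 ∘ t5
The normal forms match — equal.

equal — both sides give t1 ∘ t2 ∘ t3 ∘ t4 ∘ t5
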